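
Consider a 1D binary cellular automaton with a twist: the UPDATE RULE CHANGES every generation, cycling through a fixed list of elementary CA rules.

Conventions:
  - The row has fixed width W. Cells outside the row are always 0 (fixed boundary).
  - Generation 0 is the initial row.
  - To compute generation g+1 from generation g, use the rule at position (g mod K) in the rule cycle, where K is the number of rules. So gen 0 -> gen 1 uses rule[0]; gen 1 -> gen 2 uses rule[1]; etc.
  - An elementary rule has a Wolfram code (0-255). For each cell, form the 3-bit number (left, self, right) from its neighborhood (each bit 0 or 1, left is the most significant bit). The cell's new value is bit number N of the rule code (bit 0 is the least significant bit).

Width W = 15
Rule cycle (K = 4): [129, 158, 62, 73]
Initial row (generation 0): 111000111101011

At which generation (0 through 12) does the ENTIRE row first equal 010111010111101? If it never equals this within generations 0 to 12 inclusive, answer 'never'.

Answer: never

Derivation:
Gen 0: 111000111101011
Gen 1 (rule 129): 010010011000000
Gen 2 (rule 158): 111111110100000
Gen 3 (rule 62): 100000001110000
Gen 4 (rule 73): 001111101010111
Gen 5 (rule 129): 100111000000010
Gen 6 (rule 158): 111110100000111
Gen 7 (rule 62): 100001110001100
Gen 8 (rule 73): 001101010101101
Gen 9 (rule 129): 100000000000000
Gen 10 (rule 158): 110000000000000
Gen 11 (rule 62): 101000000000000
Gen 12 (rule 73): 000011111111111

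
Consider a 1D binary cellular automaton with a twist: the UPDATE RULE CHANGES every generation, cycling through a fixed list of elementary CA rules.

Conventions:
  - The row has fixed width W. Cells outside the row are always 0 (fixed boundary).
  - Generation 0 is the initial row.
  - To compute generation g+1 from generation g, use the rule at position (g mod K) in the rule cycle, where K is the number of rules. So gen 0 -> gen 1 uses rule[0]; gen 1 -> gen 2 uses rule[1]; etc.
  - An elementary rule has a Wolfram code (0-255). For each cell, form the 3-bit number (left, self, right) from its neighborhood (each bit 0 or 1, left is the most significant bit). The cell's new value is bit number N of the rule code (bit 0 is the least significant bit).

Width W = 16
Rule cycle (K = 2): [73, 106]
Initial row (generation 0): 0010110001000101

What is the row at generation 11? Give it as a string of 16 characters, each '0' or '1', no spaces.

Gen 0: 0010110001000101
Gen 1 (rule 73): 1000110100010000
Gen 2 (rule 106): 0001111000100000
Gen 3 (rule 73): 1101001010001111
Gen 4 (rule 106): 1110010100011001
Gen 5 (rule 73): 1010000001011000
Gen 6 (rule 106): 0100000010111000
Gen 7 (rule 73): 0001111000101011
Gen 8 (rule 106): 0011001001010111
Gen 9 (rule 73): 1011000000000101
Gen 10 (rule 106): 0111000000001010
Gen 11 (rule 73): 0101011111100000

Answer: 0101011111100000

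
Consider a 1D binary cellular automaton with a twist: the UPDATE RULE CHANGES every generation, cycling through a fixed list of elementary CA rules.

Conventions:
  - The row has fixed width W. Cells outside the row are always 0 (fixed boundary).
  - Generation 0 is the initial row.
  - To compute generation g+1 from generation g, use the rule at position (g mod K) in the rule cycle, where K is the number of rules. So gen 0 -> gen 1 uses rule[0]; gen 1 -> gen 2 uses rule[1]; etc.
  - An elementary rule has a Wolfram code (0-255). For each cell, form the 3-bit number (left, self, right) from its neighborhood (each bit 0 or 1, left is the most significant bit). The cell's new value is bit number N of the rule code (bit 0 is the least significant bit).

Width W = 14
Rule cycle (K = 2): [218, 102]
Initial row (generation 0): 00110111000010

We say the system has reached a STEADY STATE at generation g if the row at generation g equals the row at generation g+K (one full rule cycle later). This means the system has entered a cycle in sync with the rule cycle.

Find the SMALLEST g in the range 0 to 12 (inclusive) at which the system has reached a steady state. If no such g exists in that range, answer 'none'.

Gen 0: 00110111000010
Gen 1 (rule 218): 01110111100101
Gen 2 (rule 102): 10011000101111
Gen 3 (rule 218): 01111101001111
Gen 4 (rule 102): 10000111010001
Gen 5 (rule 218): 01001111001010
Gen 6 (rule 102): 11010001011110
Gen 7 (rule 218): 11001010011111
Gen 8 (rule 102): 01011110100001
Gen 9 (rule 218): 10011110010010
Gen 10 (rule 102): 10100010110110
Gen 11 (rule 218): 00010100110111
Gen 12 (rule 102): 00111101011001
Gen 13 (rule 218): 01111100011110
Gen 14 (rule 102): 10000100100010

Answer: none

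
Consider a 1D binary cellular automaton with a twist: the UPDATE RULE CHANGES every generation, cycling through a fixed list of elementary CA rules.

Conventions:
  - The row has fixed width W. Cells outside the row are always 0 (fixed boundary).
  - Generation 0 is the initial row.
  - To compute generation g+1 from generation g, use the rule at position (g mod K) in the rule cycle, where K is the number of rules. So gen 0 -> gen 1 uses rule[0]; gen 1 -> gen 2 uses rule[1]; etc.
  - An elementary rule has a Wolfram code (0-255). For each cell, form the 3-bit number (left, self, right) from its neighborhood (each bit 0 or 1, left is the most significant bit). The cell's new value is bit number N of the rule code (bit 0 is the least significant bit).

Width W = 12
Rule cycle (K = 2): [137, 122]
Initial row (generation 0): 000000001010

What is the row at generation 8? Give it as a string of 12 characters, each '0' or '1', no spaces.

Answer: 010111001110

Derivation:
Gen 0: 000000001010
Gen 1 (rule 137): 111111100000
Gen 2 (rule 122): 100000110000
Gen 3 (rule 137): 001110100111
Gen 4 (rule 122): 011011011101
Gen 5 (rule 137): 010010011000
Gen 6 (rule 122): 101101111100
Gen 7 (rule 137): 001001111001
Gen 8 (rule 122): 010111001110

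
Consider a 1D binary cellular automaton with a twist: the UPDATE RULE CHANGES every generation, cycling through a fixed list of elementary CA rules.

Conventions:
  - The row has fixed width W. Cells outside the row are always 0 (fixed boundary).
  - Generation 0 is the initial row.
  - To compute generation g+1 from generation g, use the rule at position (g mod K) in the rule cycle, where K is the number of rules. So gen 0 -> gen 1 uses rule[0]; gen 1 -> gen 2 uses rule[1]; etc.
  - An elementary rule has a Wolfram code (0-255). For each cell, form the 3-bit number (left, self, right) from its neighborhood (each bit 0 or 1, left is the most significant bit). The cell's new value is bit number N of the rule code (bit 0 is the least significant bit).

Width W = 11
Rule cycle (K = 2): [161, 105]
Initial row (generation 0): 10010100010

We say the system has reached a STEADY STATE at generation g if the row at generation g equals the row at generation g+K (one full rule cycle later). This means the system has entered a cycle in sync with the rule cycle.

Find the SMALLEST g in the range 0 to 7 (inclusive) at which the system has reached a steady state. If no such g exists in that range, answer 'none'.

Answer: none

Derivation:
Gen 0: 10010100010
Gen 1 (rule 161): 00001001000
Gen 2 (rule 105): 11100000011
Gen 3 (rule 161): 01001111000
Gen 4 (rule 105): 00001001011
Gen 5 (rule 161): 11100000100
Gen 6 (rule 105): 10101110001
Gen 7 (rule 161): 01010100100
Gen 8 (rule 105): 00101000001
Gen 9 (rule 161): 10010011100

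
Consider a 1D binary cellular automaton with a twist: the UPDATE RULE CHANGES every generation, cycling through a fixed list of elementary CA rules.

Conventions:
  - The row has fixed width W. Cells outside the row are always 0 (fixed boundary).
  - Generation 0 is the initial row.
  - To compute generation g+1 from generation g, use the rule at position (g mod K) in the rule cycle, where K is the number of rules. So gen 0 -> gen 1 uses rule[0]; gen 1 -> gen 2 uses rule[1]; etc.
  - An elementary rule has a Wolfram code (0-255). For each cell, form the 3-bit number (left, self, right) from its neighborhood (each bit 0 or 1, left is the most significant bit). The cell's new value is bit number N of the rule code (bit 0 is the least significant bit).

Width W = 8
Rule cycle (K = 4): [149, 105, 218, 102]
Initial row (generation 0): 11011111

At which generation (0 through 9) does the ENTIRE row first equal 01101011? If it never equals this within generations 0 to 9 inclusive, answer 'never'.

Gen 0: 11011111
Gen 1 (rule 149): 00001110
Gen 2 (rule 105): 11101010
Gen 3 (rule 218): 11100001
Gen 4 (rule 102): 00100011
Gen 5 (rule 149): 10111000
Gen 6 (rule 105): 01101011
Gen 7 (rule 218): 11100011
Gen 8 (rule 102): 00100101
Gen 9 (rule 149): 10110101

Answer: 6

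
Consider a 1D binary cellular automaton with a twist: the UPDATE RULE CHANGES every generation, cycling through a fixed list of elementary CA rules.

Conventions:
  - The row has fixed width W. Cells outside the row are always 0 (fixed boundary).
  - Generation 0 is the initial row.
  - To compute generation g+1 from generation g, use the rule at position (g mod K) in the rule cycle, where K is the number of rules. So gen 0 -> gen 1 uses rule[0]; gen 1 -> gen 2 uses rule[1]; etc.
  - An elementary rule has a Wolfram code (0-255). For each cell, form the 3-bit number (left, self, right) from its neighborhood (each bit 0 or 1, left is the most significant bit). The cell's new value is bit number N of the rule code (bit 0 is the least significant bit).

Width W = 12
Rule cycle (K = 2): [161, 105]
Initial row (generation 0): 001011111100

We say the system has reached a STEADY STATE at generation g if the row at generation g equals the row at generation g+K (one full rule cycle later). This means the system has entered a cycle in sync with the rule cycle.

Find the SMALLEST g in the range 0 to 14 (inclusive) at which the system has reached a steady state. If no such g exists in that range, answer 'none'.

Gen 0: 001011111100
Gen 1 (rule 161): 100101111001
Gen 2 (rule 105): 000011001000
Gen 3 (rule 161): 111000000011
Gen 4 (rule 105): 101011111011
Gen 5 (rule 161): 010101110100
Gen 6 (rule 105): 001011011001
Gen 7 (rule 161): 100100100000
Gen 8 (rule 105): 000000001111
Gen 9 (rule 161): 111111100110
Gen 10 (rule 105): 100000100110
Gen 11 (rule 161): 001110000000
Gen 12 (rule 105): 101010111111
Gen 13 (rule 161): 010101011110
Gen 14 (rule 105): 001010110010
Gen 15 (rule 161): 100101000000
Gen 16 (rule 105): 000010011111

Answer: none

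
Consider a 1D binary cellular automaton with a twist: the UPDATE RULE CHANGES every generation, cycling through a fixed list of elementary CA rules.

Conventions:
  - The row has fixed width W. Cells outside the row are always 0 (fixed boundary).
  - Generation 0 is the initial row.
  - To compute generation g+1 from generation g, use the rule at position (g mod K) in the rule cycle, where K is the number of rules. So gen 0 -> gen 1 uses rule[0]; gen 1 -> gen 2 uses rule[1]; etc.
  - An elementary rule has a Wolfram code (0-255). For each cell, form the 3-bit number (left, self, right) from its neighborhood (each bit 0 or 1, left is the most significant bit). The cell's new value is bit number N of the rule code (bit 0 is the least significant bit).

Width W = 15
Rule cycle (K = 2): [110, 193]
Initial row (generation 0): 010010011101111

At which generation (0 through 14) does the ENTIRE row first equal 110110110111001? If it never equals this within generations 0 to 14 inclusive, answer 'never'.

Answer: 1

Derivation:
Gen 0: 010010011101111
Gen 1 (rule 110): 110110110111001
Gen 2 (rule 193): 010010010011000
Gen 3 (rule 110): 110110110111000
Gen 4 (rule 193): 010010010011011
Gen 5 (rule 110): 110110110111111
Gen 6 (rule 193): 010010010011111
Gen 7 (rule 110): 110110110110001
Gen 8 (rule 193): 010010010010100
Gen 9 (rule 110): 110110110111100
Gen 10 (rule 193): 010010010011101
Gen 11 (rule 110): 110110110110111
Gen 12 (rule 193): 010010010010011
Gen 13 (rule 110): 110110110110111
Gen 14 (rule 193): 010010010010011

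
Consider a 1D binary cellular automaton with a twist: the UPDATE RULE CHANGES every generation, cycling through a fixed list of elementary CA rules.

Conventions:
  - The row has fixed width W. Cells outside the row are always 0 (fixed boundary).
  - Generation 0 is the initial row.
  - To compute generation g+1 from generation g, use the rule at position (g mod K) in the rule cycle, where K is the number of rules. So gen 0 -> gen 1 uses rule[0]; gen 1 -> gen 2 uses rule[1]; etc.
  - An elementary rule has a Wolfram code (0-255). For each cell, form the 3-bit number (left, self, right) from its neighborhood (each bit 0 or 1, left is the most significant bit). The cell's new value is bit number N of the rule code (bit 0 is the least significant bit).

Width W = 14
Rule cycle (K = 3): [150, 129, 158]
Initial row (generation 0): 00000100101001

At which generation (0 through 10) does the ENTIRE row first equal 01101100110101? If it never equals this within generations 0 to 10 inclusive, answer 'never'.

Answer: never

Derivation:
Gen 0: 00000100101001
Gen 1 (rule 150): 00001111101111
Gen 2 (rule 129): 11100111000110
Gen 3 (rule 158): 11011110101101
Gen 4 (rule 150): 00001100100001
Gen 5 (rule 129): 11100000001100
Gen 6 (rule 158): 11010000011010
Gen 7 (rule 150): 00011000100011
Gen 8 (rule 129): 11000010001000
Gen 9 (rule 158): 10100111011100
Gen 10 (rule 150): 10111010001010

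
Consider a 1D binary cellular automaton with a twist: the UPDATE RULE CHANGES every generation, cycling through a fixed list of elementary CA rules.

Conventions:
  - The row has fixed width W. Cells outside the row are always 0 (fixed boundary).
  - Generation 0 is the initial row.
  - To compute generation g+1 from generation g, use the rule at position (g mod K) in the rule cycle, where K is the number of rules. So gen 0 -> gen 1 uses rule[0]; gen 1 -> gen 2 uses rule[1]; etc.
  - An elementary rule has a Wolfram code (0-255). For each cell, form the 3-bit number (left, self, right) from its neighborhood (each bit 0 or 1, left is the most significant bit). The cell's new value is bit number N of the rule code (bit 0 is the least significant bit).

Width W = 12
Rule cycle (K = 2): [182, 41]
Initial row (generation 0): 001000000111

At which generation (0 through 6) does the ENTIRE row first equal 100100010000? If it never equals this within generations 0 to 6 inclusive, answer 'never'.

Answer: 4

Derivation:
Gen 0: 001000000111
Gen 1 (rule 182): 011100001010
Gen 2 (rule 41): 010001100100
Gen 3 (rule 182): 111010011110
Gen 4 (rule 41): 100100010000
Gen 5 (rule 182): 111110111000
Gen 6 (rule 41): 100001100011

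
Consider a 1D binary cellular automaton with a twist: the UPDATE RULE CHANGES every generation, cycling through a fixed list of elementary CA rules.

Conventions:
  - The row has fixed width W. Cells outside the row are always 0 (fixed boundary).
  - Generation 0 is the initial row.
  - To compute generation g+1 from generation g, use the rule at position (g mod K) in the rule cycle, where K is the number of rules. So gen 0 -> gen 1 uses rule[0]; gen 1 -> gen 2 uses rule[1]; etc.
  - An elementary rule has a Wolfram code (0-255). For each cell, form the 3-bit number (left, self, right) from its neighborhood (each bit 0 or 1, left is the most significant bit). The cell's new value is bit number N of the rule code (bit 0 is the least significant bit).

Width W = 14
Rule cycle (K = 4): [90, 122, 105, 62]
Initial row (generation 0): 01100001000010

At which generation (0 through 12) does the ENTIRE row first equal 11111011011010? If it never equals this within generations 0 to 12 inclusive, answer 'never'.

Gen 0: 01100001000010
Gen 1 (rule 90): 11110010100101
Gen 2 (rule 122): 10011101011010
Gen 3 (rule 105): 00010110111100
Gen 4 (rule 62): 00111101100010
Gen 5 (rule 90): 01100101110101
Gen 6 (rule 122): 11111011011010
Gen 7 (rule 105): 10001111111100
Gen 8 (rule 62): 11011000000010
Gen 9 (rule 90): 11011100000101
Gen 10 (rule 122): 11110110001010
Gen 11 (rule 105): 10011110100100
Gen 12 (rule 62): 11110001111110

Answer: 6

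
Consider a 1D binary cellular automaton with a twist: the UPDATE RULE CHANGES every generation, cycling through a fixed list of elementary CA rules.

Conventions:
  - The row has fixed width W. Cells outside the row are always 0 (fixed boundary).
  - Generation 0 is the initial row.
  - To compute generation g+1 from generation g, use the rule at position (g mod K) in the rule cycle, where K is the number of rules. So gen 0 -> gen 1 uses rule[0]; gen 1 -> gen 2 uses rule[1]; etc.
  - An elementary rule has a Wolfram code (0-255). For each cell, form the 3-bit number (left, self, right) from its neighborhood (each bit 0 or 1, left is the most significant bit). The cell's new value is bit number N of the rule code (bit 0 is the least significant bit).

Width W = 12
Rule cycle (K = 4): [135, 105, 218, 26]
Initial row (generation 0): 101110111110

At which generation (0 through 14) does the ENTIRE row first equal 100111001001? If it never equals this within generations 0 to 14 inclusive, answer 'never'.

Gen 0: 101110111110
Gen 1 (rule 135): 100100011100
Gen 2 (rule 105): 000001010101
Gen 3 (rule 218): 000010000000
Gen 4 (rule 26): 000101000000
Gen 5 (rule 135): 111101011111
Gen 6 (rule 105): 100110110001
Gen 7 (rule 218): 011110111010
Gen 8 (rule 26): 110000100001
Gen 9 (rule 135): 000111101111
Gen 10 (rule 105): 110100111001
Gen 11 (rule 218): 110011111110
Gen 12 (rule 26): 101110000001
Gen 13 (rule 135): 100100111111
Gen 14 (rule 105): 000000100001

Answer: never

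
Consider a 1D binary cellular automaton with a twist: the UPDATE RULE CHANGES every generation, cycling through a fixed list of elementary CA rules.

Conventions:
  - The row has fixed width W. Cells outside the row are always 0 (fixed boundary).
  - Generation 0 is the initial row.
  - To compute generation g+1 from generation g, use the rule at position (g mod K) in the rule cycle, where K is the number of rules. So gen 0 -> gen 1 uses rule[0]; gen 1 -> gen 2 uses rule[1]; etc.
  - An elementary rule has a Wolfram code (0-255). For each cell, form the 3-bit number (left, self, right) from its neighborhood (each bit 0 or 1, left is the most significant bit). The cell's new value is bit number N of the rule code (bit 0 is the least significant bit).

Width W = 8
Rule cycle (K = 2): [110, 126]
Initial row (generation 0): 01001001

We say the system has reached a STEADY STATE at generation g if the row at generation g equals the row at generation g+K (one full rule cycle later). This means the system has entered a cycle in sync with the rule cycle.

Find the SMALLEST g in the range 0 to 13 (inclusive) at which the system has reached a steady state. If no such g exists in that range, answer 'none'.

Answer: 10

Derivation:
Gen 0: 01001001
Gen 1 (rule 110): 11011011
Gen 2 (rule 126): 11111111
Gen 3 (rule 110): 10000001
Gen 4 (rule 126): 11000011
Gen 5 (rule 110): 11000111
Gen 6 (rule 126): 11101101
Gen 7 (rule 110): 10111111
Gen 8 (rule 126): 11100001
Gen 9 (rule 110): 10100011
Gen 10 (rule 126): 11110111
Gen 11 (rule 110): 10011101
Gen 12 (rule 126): 11110111
Gen 13 (rule 110): 10011101
Gen 14 (rule 126): 11110111
Gen 15 (rule 110): 10011101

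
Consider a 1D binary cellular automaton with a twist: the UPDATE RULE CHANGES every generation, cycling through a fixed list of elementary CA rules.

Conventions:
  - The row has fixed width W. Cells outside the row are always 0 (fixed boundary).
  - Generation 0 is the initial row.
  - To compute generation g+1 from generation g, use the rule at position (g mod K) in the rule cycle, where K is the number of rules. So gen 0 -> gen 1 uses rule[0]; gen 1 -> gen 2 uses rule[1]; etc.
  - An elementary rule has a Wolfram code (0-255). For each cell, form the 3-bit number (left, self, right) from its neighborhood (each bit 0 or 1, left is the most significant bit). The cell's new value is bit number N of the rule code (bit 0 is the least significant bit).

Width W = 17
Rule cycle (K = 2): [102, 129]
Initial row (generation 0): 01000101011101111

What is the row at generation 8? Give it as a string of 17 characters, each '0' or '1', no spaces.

Gen 0: 01000101011101111
Gen 1 (rule 102): 11001111100110001
Gen 2 (rule 129): 00000111000000100
Gen 3 (rule 102): 00001001000001100
Gen 4 (rule 129): 11100000011100001
Gen 5 (rule 102): 00100000100100011
Gen 6 (rule 129): 10001110000001000
Gen 7 (rule 102): 10010010000011000
Gen 8 (rule 129): 00000000111000011

Answer: 00000000111000011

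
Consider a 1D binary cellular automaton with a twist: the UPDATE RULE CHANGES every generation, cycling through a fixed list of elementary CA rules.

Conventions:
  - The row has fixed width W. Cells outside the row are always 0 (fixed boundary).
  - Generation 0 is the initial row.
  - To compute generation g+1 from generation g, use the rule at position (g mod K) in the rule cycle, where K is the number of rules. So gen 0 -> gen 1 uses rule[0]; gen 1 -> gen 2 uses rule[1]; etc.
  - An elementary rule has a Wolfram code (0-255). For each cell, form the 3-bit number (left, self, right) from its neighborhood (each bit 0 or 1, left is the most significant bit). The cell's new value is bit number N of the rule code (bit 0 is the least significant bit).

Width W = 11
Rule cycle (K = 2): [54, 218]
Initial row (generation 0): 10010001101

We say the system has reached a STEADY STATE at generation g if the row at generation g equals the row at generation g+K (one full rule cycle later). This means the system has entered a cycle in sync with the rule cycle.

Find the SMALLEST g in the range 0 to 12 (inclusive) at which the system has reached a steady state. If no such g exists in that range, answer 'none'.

Gen 0: 10010001101
Gen 1 (rule 54): 11111010011
Gen 2 (rule 218): 11111001111
Gen 3 (rule 54): 00000110000
Gen 4 (rule 218): 00001111000
Gen 5 (rule 54): 00010000100
Gen 6 (rule 218): 00101001010
Gen 7 (rule 54): 01111111111
Gen 8 (rule 218): 11111111111
Gen 9 (rule 54): 00000000000
Gen 10 (rule 218): 00000000000
Gen 11 (rule 54): 00000000000
Gen 12 (rule 218): 00000000000
Gen 13 (rule 54): 00000000000
Gen 14 (rule 218): 00000000000

Answer: 9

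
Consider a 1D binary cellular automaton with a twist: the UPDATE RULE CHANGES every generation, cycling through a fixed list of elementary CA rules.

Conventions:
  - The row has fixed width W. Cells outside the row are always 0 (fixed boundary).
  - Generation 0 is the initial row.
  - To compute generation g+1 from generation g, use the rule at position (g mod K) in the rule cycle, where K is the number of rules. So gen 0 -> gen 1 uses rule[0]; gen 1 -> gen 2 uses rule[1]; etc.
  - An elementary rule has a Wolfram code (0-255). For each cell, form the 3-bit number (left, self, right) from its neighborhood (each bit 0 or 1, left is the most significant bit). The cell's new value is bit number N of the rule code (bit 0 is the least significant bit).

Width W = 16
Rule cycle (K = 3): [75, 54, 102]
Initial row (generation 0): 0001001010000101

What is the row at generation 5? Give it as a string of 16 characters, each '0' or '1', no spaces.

Answer: 0011001100100011

Derivation:
Gen 0: 0001001010000101
Gen 1 (rule 75): 1110010000111000
Gen 2 (rule 54): 0001111001000100
Gen 3 (rule 102): 0010001011001100
Gen 4 (rule 75): 1100110011011101
Gen 5 (rule 54): 0011001100100011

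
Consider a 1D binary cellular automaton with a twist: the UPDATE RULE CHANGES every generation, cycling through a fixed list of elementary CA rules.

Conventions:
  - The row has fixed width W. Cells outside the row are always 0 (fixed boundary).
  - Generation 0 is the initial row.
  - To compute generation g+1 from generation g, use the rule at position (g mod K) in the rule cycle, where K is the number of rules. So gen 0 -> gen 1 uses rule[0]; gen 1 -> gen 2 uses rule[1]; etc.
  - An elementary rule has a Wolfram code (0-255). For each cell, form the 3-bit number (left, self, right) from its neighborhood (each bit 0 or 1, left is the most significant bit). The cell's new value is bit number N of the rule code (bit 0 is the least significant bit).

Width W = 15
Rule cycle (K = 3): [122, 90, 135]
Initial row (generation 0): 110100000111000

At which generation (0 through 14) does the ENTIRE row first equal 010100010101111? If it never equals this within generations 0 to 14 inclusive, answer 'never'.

Gen 0: 110100000111000
Gen 1 (rule 122): 111010001101100
Gen 2 (rule 90): 101001011101110
Gen 3 (rule 135): 101011001000100
Gen 4 (rule 122): 010111110101010
Gen 5 (rule 90): 100100010000001
Gen 6 (rule 135): 101101110111111
Gen 7 (rule 122): 011111011100001
Gen 8 (rule 90): 110001010110010
Gen 9 (rule 135): 000111010000110
Gen 10 (rule 122): 001101101001111
Gen 11 (rule 90): 011101100111001
Gen 12 (rule 135): 101000001010011
Gen 13 (rule 122): 010100010101111
Gen 14 (rule 90): 100010100001001

Answer: 13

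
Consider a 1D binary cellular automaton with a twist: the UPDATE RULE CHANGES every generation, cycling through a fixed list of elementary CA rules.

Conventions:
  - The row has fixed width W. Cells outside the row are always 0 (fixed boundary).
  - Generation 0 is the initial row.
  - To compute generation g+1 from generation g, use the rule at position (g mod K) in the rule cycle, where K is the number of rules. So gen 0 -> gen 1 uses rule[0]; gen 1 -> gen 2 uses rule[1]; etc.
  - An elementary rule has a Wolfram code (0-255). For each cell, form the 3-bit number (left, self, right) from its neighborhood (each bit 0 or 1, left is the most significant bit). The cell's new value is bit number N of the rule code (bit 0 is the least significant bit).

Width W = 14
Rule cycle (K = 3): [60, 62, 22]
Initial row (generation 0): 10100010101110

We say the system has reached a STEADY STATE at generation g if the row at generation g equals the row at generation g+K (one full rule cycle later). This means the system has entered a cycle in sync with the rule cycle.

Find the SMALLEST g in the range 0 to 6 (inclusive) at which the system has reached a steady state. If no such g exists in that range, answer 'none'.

Gen 0: 10100010101110
Gen 1 (rule 60): 11110011111001
Gen 2 (rule 62): 10001110000111
Gen 3 (rule 22): 11010001001000
Gen 4 (rule 60): 10111001101100
Gen 5 (rule 62): 11100111011010
Gen 6 (rule 22): 00011000000011
Gen 7 (rule 60): 00010100000010
Gen 8 (rule 62): 00111110000111
Gen 9 (rule 22): 01000001001000

Answer: none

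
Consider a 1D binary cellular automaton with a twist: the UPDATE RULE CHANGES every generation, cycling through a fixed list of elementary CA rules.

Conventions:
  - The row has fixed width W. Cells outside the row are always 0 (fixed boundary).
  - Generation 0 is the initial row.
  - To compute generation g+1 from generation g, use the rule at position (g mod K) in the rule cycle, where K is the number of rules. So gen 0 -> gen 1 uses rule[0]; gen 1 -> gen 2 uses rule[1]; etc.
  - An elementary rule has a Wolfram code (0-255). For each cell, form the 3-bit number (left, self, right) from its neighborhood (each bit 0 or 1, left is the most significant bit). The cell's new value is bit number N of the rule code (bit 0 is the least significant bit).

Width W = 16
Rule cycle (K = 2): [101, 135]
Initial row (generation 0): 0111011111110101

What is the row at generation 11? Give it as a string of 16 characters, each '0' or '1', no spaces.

Answer: 1110110101011010

Derivation:
Gen 0: 0111011111110101
Gen 1 (rule 101): 0001100000011111
Gen 2 (rule 135): 1110001111101110
Gen 3 (rule 101): 0010100000110010
Gen 4 (rule 135): 1110101111000110
Gen 5 (rule 101): 0011110001010010
Gen 6 (rule 135): 1101100111010110
Gen 7 (rule 101): 0110100001111010
Gen 8 (rule 135): 1000101110110010
Gen 9 (rule 101): 1010110011010010
Gen 10 (rule 135): 1010000100010110
Gen 11 (rule 101): 1110110101011010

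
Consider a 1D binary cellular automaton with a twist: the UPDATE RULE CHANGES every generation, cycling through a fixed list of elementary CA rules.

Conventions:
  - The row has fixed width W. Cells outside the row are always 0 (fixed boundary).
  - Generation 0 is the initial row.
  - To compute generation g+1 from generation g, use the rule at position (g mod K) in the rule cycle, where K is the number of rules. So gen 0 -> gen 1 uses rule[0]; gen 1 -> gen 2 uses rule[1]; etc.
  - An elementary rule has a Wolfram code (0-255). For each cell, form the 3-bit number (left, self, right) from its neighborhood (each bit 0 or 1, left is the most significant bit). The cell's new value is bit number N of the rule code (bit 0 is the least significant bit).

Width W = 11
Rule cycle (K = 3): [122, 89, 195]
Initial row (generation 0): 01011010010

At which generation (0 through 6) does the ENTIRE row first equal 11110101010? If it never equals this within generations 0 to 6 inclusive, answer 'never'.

Answer: 4

Derivation:
Gen 0: 01011010010
Gen 1 (rule 122): 10111101101
Gen 2 (rule 89): 00100101100
Gen 3 (rule 195): 11001000101
Gen 4 (rule 122): 11110101010
Gen 5 (rule 89): 10010000001
Gen 6 (rule 195): 00100111110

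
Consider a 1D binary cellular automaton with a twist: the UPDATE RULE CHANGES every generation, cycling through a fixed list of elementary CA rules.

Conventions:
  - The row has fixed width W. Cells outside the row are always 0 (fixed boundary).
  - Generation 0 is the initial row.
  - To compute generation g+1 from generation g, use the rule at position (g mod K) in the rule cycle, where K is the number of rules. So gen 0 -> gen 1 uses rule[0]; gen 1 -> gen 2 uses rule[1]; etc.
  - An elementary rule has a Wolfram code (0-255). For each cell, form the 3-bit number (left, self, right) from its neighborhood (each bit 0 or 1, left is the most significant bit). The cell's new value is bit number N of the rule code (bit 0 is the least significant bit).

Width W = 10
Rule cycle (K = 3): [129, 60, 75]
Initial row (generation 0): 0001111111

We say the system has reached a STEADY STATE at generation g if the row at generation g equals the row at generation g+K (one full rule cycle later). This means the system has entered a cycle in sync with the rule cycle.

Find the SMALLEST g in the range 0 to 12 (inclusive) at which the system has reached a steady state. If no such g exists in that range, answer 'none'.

Gen 0: 0001111111
Gen 1 (rule 129): 1100111110
Gen 2 (rule 60): 1010100001
Gen 3 (rule 75): 0000001110
Gen 4 (rule 129): 1111100100
Gen 5 (rule 60): 1000010110
Gen 6 (rule 75): 0011100110
Gen 7 (rule 129): 1001000000
Gen 8 (rule 60): 1101100000
Gen 9 (rule 75): 1101101111
Gen 10 (rule 129): 0000000110
Gen 11 (rule 60): 0000000101
Gen 12 (rule 75): 1111111000
Gen 13 (rule 129): 0111110011
Gen 14 (rule 60): 0100001010
Gen 15 (rule 75): 1001110000

Answer: none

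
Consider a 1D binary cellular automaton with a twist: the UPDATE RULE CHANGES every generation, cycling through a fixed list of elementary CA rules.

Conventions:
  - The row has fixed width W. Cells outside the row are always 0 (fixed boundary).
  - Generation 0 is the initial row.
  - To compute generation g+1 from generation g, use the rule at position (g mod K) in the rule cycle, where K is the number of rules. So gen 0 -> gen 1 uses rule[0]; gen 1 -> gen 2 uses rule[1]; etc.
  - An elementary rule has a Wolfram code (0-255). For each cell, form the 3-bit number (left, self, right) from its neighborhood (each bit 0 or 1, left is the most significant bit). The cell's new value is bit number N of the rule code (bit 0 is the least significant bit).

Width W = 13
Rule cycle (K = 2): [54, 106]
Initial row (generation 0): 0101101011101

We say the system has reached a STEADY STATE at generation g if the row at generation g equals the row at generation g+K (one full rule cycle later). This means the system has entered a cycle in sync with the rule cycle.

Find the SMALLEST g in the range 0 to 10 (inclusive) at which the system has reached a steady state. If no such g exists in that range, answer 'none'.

Gen 0: 0101101011101
Gen 1 (rule 54): 1110011100011
Gen 2 (rule 106): 1010110100111
Gen 3 (rule 54): 1111001111000
Gen 4 (rule 106): 1001011001000
Gen 5 (rule 54): 1111100111100
Gen 6 (rule 106): 1000101100100
Gen 7 (rule 54): 1101110011110
Gen 8 (rule 106): 1111010110010
Gen 9 (rule 54): 0000111001111
Gen 10 (rule 106): 0001101011001
Gen 11 (rule 54): 0010011100111
Gen 12 (rule 106): 0100110101101

Answer: none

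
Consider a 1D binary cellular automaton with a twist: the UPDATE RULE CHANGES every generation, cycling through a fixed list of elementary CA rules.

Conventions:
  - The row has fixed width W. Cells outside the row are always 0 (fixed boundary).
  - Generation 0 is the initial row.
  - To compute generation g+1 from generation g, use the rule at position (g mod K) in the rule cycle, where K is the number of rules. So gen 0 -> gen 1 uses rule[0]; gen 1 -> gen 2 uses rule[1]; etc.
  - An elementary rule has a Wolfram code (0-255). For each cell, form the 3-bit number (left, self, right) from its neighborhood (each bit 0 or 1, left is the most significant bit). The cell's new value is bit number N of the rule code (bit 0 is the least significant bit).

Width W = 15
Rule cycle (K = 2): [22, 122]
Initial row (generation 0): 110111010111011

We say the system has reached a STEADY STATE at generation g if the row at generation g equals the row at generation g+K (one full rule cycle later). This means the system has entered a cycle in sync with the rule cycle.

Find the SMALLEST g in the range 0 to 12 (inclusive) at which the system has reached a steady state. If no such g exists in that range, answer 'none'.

Gen 0: 110111010111011
Gen 1 (rule 22): 000000010000000
Gen 2 (rule 122): 000000101000000
Gen 3 (rule 22): 000001101100000
Gen 4 (rule 122): 000011111110000
Gen 5 (rule 22): 000100000001000
Gen 6 (rule 122): 001010000010100
Gen 7 (rule 22): 011011000110110
Gen 8 (rule 122): 111111101111111
Gen 9 (rule 22): 000000000000000
Gen 10 (rule 122): 000000000000000
Gen 11 (rule 22): 000000000000000
Gen 12 (rule 122): 000000000000000
Gen 13 (rule 22): 000000000000000
Gen 14 (rule 122): 000000000000000

Answer: 9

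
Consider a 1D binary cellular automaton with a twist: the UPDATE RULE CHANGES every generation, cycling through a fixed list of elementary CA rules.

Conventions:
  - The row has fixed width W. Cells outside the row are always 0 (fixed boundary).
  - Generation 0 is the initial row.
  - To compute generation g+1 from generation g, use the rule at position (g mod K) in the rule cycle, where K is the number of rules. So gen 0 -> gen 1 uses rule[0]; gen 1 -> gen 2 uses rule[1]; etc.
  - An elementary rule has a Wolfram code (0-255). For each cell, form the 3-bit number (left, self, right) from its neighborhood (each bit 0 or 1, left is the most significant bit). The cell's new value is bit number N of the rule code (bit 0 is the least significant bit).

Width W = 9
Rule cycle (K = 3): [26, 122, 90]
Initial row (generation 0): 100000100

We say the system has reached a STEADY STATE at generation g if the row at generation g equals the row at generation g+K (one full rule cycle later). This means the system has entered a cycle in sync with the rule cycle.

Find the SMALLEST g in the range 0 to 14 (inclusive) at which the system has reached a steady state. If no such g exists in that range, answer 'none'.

Gen 0: 100000100
Gen 1 (rule 26): 010001010
Gen 2 (rule 122): 101010101
Gen 3 (rule 90): 000000000
Gen 4 (rule 26): 000000000
Gen 5 (rule 122): 000000000
Gen 6 (rule 90): 000000000
Gen 7 (rule 26): 000000000
Gen 8 (rule 122): 000000000
Gen 9 (rule 90): 000000000
Gen 10 (rule 26): 000000000
Gen 11 (rule 122): 000000000
Gen 12 (rule 90): 000000000
Gen 13 (rule 26): 000000000
Gen 14 (rule 122): 000000000
Gen 15 (rule 90): 000000000
Gen 16 (rule 26): 000000000
Gen 17 (rule 122): 000000000

Answer: 3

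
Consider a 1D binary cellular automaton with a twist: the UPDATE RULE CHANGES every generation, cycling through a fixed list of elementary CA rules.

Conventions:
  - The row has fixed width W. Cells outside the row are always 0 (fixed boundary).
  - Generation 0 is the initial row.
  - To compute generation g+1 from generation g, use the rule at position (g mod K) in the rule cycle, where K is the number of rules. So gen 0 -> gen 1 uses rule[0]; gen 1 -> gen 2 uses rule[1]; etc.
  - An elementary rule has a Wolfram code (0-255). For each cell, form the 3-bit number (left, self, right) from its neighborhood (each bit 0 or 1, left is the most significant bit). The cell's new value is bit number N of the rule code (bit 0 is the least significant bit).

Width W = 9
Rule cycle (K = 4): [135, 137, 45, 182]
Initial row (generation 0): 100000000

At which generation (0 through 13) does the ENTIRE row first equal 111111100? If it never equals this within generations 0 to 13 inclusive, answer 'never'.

Gen 0: 100000000
Gen 1 (rule 135): 101111111
Gen 2 (rule 137): 001111110
Gen 3 (rule 45): 101000000
Gen 4 (rule 182): 111100000
Gen 5 (rule 135): 011001111
Gen 6 (rule 137): 010001110
Gen 7 (rule 45): 010101000
Gen 8 (rule 182): 111111100
Gen 9 (rule 135): 011111001
Gen 10 (rule 137): 011110000
Gen 11 (rule 45): 010000111
Gen 12 (rule 182): 111001010
Gen 13 (rule 135): 010011010

Answer: 8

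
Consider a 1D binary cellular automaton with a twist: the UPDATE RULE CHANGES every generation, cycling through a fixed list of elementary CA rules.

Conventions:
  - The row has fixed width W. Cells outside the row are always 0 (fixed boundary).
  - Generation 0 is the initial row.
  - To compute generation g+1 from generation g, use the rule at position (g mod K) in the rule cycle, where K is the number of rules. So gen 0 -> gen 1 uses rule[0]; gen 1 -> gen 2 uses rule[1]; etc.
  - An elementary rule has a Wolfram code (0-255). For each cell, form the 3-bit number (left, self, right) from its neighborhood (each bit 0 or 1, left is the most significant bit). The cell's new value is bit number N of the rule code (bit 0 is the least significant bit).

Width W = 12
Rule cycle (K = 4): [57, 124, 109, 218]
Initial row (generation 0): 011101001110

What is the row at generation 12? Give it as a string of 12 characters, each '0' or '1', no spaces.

Gen 0: 011101001110
Gen 1 (rule 57): 010010101001
Gen 2 (rule 124): 011011111101
Gen 3 (rule 109): 011110000111
Gen 4 (rule 218): 111111001111
Gen 5 (rule 57): 100000101000
Gen 6 (rule 124): 110000111100
Gen 7 (rule 109): 110110100101
Gen 8 (rule 218): 110110011000
Gen 9 (rule 57): 101101010111
Gen 10 (rule 124): 111111111101
Gen 11 (rule 109): 100000000111
Gen 12 (rule 218): 010000001111

Answer: 010000001111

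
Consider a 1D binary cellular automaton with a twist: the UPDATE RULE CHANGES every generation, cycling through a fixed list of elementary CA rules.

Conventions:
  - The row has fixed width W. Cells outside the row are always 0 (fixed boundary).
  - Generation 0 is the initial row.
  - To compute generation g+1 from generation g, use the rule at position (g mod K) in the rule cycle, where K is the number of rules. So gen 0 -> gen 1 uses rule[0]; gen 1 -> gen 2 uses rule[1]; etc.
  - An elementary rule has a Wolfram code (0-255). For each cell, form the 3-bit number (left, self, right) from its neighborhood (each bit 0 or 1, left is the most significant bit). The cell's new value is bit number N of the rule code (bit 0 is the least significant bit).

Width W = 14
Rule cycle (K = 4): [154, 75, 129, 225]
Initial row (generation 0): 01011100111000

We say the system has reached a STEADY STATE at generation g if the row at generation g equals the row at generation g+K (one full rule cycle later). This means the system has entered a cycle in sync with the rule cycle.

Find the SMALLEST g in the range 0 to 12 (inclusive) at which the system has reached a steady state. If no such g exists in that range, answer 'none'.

Answer: none

Derivation:
Gen 0: 01011100111000
Gen 1 (rule 154): 10011011110100
Gen 2 (rule 75): 00111010010001
Gen 3 (rule 129): 10010000000100
Gen 4 (rule 225): 00000111110001
Gen 5 (rule 154): 00001111101010
Gen 6 (rule 75): 11111000100000
Gen 7 (rule 129): 01110010001111
Gen 8 (rule 225): 00110000100111
Gen 9 (rule 154): 01101001011110
Gen 10 (rule 75): 11100010010010
Gen 11 (rule 129): 01001000000000
Gen 12 (rule 225): 00000011111111
Gen 13 (rule 154): 00000111111110
Gen 14 (rule 75): 11111100000010
Gen 15 (rule 129): 01111001111000
Gen 16 (rule 225): 00111000111011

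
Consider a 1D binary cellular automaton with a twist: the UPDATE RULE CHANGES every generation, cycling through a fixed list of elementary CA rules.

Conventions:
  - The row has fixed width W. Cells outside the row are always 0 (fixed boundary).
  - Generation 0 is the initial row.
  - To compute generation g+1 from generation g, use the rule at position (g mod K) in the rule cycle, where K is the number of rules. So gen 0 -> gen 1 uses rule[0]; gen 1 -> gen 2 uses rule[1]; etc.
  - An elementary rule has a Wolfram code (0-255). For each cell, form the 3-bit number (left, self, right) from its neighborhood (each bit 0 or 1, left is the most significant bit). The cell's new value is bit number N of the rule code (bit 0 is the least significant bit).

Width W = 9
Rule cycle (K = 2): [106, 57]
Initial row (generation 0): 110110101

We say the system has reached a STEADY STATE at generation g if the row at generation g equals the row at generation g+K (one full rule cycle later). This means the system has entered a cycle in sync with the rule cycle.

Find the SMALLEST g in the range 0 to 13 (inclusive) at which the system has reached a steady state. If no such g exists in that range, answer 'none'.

Gen 0: 110110101
Gen 1 (rule 106): 111111010
Gen 2 (rule 57): 100000101
Gen 3 (rule 106): 000001010
Gen 4 (rule 57): 111100101
Gen 5 (rule 106): 100101010
Gen 6 (rule 57): 010010101
Gen 7 (rule 106): 100101010
Gen 8 (rule 57): 010010101
Gen 9 (rule 106): 100101010
Gen 10 (rule 57): 010010101
Gen 11 (rule 106): 100101010
Gen 12 (rule 57): 010010101
Gen 13 (rule 106): 100101010
Gen 14 (rule 57): 010010101
Gen 15 (rule 106): 100101010

Answer: 5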